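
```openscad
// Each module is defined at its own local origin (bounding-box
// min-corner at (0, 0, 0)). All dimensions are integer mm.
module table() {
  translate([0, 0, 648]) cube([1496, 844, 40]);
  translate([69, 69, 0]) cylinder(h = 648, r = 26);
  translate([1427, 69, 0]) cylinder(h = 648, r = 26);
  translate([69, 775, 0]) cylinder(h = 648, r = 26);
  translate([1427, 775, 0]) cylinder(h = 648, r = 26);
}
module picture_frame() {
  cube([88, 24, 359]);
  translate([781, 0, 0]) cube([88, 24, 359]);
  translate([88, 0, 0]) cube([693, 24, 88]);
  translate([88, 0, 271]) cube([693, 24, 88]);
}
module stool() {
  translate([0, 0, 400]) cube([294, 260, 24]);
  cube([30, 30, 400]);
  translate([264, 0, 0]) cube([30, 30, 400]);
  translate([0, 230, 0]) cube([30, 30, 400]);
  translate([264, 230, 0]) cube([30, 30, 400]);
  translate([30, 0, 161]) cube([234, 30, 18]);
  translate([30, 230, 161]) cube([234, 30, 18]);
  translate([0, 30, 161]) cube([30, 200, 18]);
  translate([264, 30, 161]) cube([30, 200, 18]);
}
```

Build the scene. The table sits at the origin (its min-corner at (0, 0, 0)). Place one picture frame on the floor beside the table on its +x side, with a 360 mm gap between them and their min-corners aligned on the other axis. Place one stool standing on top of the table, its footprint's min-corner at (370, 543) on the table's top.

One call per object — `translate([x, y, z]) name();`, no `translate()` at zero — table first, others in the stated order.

table();
translate([1856, 0, 0]) picture_frame();
translate([370, 543, 688]) stool();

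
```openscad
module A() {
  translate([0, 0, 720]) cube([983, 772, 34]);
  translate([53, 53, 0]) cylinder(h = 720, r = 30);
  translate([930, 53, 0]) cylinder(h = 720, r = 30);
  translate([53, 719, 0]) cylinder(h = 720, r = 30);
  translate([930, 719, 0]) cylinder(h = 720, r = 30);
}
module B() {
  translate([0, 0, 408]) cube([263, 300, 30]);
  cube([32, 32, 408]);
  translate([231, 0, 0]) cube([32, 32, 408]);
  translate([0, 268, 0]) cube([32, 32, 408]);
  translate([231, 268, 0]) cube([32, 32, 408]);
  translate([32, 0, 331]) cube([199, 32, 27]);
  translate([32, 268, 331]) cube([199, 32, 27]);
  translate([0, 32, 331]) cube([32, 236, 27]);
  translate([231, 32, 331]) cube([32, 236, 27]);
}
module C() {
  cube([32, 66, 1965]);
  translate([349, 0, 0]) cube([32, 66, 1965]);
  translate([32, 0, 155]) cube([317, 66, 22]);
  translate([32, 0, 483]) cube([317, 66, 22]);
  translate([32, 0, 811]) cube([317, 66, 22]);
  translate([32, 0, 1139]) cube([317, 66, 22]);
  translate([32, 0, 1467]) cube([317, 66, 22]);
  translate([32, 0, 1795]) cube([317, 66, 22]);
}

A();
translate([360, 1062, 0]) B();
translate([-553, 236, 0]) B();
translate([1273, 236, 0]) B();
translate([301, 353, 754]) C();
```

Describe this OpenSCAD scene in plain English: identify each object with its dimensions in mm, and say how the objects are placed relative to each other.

A is a table: top 983 mm (x) × 772 mm (y), 34 mm thick, upper face at z = 754 mm, on four round legs of 60 mm diameter, each leg's bounding box inset 23 mm from the nearest pair of top edges, running from z = 0 to the bottom of the top.

B is a four-legged stool. The seat is a 263×300×30 mm slab whose top surface is at z = 438 mm; four square legs, each 32×32 mm in cross-section, run from the floor (z = 0) to the underside of the seat, each flush with a corner of the seat. Four stretchers, 32 mm wide and 27 mm tall, connect adjacent legs with their undersides at z = 331 mm, each running between the inner faces of the legs it joins and aligned with the legs' outer faces on the other axis.

C is a straight ladder. Two 32×66 mm vertical rails, 1965 mm tall, stand 381 mm apart (outside-to-outside) with their front faces coplanar on the −y side. 6 rungs, each 66 mm deep and 22 mm tall, span between the inner faces of the rails, front faces flush with the rails. The lowest rung's underside is at z = 155 mm and rungs are spaced 328 mm apart (underside to underside).

Three stools sit around the table at the +y, −x, +x sides. The ladder is on top of the table, centred.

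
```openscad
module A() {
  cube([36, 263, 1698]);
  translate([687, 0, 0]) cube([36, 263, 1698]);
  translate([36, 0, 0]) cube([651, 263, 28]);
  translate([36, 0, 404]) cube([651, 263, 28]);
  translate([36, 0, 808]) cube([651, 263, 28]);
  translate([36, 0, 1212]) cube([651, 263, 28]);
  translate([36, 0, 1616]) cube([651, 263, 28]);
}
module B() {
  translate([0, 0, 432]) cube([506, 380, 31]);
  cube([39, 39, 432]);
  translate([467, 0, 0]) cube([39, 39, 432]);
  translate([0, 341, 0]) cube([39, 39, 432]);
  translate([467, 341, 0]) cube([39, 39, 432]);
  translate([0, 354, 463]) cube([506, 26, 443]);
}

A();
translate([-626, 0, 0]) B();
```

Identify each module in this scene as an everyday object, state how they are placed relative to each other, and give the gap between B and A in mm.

The chair's nearest face is 120 mm from the bookshelf's −x face.

A is a bookshelf. B is a chair. The chair is on the floor beside the bookshelf on its −x side. The gap between the chair and the bookshelf is 120 mm.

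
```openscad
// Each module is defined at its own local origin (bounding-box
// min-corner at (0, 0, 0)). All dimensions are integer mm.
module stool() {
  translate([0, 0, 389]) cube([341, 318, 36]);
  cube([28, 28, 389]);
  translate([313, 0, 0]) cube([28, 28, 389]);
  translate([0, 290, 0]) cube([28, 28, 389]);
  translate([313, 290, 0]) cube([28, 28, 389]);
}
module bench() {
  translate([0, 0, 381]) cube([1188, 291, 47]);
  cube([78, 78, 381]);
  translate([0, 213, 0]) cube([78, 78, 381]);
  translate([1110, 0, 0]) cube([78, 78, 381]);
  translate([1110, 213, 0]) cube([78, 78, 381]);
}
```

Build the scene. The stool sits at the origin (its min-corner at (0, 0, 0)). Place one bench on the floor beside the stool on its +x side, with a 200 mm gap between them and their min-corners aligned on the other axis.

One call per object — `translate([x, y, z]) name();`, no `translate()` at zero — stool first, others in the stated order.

stool();
translate([541, 0, 0]) bench();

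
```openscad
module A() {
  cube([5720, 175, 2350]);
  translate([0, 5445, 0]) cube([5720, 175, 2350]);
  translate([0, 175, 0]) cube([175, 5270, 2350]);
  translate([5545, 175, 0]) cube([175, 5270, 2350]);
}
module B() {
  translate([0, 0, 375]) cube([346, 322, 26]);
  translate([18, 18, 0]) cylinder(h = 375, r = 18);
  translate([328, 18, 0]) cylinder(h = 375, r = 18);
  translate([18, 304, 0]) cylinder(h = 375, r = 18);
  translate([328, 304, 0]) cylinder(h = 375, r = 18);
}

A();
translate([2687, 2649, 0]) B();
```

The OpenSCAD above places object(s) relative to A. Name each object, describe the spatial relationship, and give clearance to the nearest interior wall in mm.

Clearances: x = 2512, y = 2474; minimum 2474 mm.

A is a house frame. B is a stool. The stool sits inside the house frame, centred. The clearance to the nearest interior wall is 2474 mm.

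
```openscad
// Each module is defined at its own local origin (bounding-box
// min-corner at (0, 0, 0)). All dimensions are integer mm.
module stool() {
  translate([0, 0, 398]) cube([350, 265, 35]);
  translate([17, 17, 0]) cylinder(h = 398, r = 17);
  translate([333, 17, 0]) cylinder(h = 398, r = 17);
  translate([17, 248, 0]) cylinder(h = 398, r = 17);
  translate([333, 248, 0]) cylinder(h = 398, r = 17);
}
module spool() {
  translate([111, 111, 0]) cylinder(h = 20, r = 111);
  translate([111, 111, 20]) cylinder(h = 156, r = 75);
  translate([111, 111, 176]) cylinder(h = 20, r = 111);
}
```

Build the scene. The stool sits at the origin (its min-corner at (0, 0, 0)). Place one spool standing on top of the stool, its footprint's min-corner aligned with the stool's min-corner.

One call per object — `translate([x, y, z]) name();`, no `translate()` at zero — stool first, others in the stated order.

stool();
translate([0, 0, 433]) spool();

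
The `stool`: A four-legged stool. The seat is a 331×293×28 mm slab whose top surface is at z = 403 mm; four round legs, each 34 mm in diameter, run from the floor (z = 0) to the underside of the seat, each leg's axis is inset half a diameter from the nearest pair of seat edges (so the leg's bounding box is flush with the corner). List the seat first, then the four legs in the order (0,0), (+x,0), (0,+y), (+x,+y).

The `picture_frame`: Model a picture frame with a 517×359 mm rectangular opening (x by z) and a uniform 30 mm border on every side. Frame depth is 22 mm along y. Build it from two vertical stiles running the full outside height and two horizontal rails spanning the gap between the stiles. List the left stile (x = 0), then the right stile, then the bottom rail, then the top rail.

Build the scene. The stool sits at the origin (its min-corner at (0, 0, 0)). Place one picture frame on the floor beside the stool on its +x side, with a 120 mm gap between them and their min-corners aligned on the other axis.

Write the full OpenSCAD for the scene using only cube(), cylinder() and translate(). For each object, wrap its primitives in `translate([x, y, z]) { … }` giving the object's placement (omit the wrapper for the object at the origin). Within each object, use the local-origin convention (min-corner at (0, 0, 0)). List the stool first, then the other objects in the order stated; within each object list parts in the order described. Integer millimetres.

translate([0, 0, 375]) cube([331, 293, 28]);
translate([17, 17, 0]) cylinder(h = 375, r = 17);
translate([314, 17, 0]) cylinder(h = 375, r = 17);
translate([17, 276, 0]) cylinder(h = 375, r = 17);
translate([314, 276, 0]) cylinder(h = 375, r = 17);
translate([451, 0, 0]) {
  cube([30, 22, 419]);
  translate([547, 0, 0]) cube([30, 22, 419]);
  translate([30, 0, 0]) cube([517, 22, 30]);
  translate([30, 0, 389]) cube([517, 22, 30]);
}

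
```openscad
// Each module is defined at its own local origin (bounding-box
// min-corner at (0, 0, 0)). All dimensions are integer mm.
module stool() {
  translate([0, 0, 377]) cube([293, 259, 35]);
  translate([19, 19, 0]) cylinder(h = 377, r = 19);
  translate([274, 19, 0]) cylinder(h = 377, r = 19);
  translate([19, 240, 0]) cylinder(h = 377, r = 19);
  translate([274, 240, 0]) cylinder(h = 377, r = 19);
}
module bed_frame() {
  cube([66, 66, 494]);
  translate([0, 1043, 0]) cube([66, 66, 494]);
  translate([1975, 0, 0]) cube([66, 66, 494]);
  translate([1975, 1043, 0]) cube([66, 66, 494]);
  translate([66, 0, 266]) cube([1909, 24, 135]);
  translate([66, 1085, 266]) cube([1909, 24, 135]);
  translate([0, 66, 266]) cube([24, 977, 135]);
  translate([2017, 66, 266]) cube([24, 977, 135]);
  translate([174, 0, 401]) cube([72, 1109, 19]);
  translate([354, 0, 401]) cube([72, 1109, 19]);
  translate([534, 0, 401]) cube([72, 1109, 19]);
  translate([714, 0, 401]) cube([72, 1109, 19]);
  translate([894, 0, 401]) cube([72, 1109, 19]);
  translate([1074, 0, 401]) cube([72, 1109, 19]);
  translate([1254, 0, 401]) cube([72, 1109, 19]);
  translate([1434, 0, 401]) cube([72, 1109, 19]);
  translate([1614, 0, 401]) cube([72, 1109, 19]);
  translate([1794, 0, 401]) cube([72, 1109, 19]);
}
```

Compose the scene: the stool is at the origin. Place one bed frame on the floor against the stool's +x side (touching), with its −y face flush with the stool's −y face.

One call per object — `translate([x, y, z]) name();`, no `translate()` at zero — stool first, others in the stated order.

stool();
translate([293, 0, 0]) bed_frame();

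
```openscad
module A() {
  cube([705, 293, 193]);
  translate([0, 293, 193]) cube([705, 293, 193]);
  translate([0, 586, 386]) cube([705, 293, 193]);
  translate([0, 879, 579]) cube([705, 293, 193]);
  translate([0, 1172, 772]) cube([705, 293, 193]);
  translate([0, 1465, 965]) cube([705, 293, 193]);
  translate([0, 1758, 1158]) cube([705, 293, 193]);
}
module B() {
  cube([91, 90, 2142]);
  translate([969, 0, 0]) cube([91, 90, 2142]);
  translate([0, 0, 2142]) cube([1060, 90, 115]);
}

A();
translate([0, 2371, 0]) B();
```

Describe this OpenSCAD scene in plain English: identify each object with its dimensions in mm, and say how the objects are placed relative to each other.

A is a run of 7 identical solid stair steps. Each tread is 705×293 mm and each step block is 193 mm high. Step 1 rests on the floor; step k is offset from step 1 by (k−1)×293 mm in y and (k−1)×193 mm in z.

B is a door frame. The clear opening is 878 mm wide and 2142 mm high. Two 91 mm wide jambs, 90 mm deep, stand either side of the opening from the floor to the top of the opening. A 115 mm thick head sits across the top of both jambs, spanning the full outside width of the frame.

The door frame is on the floor beside the staircase on its +y side.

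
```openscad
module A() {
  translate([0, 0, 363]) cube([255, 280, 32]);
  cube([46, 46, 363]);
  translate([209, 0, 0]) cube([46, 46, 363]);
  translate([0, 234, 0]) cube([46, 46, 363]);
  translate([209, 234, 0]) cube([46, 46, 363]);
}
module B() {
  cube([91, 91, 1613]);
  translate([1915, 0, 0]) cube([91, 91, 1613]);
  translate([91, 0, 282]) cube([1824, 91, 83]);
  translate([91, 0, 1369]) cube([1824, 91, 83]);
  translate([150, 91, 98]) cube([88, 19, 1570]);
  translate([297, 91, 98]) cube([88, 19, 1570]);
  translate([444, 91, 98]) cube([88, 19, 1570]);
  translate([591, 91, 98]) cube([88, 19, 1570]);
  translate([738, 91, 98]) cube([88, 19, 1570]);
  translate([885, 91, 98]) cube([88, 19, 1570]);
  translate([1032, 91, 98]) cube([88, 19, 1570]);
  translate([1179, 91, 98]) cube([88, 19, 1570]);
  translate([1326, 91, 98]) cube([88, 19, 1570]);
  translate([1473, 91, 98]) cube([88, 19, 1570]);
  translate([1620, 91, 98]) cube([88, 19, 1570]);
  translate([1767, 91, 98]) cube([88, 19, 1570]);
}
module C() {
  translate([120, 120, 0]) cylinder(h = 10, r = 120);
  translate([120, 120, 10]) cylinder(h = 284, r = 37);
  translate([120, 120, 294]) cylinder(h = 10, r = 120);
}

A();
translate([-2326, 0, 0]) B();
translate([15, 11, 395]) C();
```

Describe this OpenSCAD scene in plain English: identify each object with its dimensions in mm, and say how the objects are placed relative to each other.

A is a four-legged stool. The seat is a 255×280×32 mm slab whose top surface is at z = 395 mm; four square legs, each 46×46 mm in cross-section, run from the floor (z = 0) to the underside of the seat, each flush with a corner of the seat.

B is a fence section. Two 91×91 mm posts, 1613 mm tall, stand on the floor with a clear span of 1824 mm between their inner faces. Two horizontal rails of 91×83 mm section span the gap between the posts with their undersides at z = 282 mm and z = 1369 mm, flush with the posts' −y face. 12 pickets, each 88 mm wide, 19 mm thick and 1570 mm tall, are fixed to the +y face of the rails with their bottoms at z = 98 mm, evenly spaced across the span with equal gaps (rounded down to the nearest mm) at the −x end and between each pair — any rounding remainder accumulates at the +x end.

C is a spool: two coaxial disc flanges of radius 120 mm and thickness 10 mm, joined by a core cylinder of radius 37 mm and height 284 mm. The lower flange rests on z = 0 and the three cylinders share a vertical axis.

The fence section is on the floor beside the stool on its −x side. The spool is on top of the stool.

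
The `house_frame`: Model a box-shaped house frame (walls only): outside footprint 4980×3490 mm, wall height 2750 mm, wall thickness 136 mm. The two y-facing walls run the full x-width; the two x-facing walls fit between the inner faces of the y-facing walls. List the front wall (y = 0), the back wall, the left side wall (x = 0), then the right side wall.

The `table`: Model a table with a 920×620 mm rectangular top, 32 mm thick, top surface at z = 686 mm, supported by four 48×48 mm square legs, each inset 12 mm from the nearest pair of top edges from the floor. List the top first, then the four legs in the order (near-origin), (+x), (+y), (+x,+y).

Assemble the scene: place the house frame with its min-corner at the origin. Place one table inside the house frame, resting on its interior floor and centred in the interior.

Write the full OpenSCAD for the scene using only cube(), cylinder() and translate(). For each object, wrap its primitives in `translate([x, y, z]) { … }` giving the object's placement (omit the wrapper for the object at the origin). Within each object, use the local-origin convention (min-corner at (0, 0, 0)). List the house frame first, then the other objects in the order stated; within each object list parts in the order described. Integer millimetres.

cube([4980, 136, 2750]);
translate([0, 3354, 0]) cube([4980, 136, 2750]);
translate([0, 136, 0]) cube([136, 3218, 2750]);
translate([4844, 136, 0]) cube([136, 3218, 2750]);
translate([2030, 1435, 0]) {
  translate([0, 0, 654]) cube([920, 620, 32]);
  translate([12, 12, 0]) cube([48, 48, 654]);
  translate([860, 12, 0]) cube([48, 48, 654]);
  translate([12, 560, 0]) cube([48, 48, 654]);
  translate([860, 560, 0]) cube([48, 48, 654]);
}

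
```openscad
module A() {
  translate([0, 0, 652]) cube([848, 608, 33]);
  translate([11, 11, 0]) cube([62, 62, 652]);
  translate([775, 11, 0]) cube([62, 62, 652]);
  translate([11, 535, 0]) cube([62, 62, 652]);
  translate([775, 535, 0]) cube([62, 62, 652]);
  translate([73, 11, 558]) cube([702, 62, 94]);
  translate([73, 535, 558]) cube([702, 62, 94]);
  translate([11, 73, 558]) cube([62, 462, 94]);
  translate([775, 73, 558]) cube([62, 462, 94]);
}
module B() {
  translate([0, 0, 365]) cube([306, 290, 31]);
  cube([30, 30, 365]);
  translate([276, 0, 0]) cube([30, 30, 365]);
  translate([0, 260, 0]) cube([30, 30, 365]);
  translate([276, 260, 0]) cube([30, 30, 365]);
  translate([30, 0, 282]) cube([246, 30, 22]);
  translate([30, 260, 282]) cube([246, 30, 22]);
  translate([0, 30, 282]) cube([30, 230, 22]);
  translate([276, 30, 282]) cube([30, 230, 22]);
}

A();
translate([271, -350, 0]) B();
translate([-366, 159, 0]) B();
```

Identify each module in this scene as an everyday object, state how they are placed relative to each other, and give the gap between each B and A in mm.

Each stool's nearest face is 60 mm from the table's bounding box.

A is a table. B is a stool. Two stools sit around the table at the −y, −x sides. The gap between each stool and the table is 60 mm.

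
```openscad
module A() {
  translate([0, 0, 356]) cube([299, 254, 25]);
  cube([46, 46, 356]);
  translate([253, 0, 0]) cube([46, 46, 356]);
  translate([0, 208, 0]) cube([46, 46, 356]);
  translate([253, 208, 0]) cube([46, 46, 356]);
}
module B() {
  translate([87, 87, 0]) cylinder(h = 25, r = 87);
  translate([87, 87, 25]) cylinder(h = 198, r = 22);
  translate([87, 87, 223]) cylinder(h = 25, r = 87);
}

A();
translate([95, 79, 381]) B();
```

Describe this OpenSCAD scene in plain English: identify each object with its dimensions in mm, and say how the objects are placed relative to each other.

A is a four-legged stool. The seat is a 299×254×25 mm slab whose top surface is at z = 381 mm; four square legs, each 46×46 mm in cross-section, run from the floor (z = 0) to the underside of the seat, each flush with a corner of the seat.

B is a spool: two coaxial disc flanges of radius 87 mm and thickness 25 mm, joined by a core cylinder of radius 22 mm and height 198 mm. The lower flange rests on z = 0 and the three cylinders share a vertical axis.

The spool is on top of the stool.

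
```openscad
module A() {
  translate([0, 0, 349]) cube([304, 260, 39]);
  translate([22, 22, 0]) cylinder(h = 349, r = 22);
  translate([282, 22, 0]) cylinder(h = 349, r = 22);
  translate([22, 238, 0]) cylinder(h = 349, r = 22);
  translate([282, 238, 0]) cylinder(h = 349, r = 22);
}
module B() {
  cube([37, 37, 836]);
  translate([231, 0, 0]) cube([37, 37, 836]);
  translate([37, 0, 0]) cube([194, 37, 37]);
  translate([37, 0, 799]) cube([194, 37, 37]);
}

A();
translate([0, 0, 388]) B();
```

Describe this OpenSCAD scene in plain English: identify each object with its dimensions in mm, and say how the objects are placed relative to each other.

A is a four-legged stool. The seat is 304×260 mm, 39 mm thick, top at z = 388 mm. It stands on four round legs, each 44 mm in diameter, from z = 0 to the seat underside, each leg's axis is inset half a diameter from the nearest pair of seat edges (so the leg's bounding box is flush with the corner).

B is a picture frame with a 194×762 mm rectangular opening (x by z) and a uniform 37 mm border on every side. Frame depth is 37 mm along y. It is built from two vertical stiles running the full outside height and two horizontal rails spanning the gap between the stiles.

The picture frame is on top of the stool.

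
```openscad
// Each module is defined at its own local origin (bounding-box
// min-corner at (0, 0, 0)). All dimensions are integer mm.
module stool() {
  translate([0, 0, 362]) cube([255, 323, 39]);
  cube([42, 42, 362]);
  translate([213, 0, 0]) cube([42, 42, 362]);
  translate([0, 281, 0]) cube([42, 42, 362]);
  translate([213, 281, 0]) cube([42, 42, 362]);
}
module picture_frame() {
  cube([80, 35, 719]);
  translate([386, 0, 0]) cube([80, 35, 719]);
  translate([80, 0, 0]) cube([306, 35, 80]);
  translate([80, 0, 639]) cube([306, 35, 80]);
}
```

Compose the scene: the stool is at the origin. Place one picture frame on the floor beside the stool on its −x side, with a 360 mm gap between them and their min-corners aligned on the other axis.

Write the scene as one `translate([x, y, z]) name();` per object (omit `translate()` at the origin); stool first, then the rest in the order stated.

stool();
translate([-826, 0, 0]) picture_frame();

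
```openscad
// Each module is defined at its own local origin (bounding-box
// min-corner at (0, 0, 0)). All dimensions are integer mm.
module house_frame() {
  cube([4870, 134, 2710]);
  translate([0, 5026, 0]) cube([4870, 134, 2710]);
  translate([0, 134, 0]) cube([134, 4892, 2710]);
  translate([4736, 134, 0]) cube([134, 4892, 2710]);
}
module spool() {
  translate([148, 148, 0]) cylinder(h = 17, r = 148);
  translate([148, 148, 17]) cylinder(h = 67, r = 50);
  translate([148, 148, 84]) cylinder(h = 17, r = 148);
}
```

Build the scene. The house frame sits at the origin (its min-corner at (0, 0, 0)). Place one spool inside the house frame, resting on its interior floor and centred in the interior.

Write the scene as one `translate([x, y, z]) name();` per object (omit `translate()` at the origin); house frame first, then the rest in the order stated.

house_frame();
translate([2287, 2432, 0]) spool();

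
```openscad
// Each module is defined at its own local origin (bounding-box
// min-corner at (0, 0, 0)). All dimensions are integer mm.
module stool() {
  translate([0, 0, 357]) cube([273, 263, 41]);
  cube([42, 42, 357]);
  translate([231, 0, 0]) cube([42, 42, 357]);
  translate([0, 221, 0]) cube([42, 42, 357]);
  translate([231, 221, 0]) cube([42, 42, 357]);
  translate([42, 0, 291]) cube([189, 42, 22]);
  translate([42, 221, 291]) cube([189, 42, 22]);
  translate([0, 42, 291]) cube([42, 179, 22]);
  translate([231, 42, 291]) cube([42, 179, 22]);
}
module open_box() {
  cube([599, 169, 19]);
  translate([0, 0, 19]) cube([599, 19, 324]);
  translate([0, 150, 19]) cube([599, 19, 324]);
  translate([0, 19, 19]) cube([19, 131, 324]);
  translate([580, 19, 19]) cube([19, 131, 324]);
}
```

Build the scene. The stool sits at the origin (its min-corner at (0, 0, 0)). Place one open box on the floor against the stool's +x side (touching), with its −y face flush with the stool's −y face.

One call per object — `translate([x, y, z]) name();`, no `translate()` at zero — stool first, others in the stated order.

stool();
translate([273, 0, 0]) open_box();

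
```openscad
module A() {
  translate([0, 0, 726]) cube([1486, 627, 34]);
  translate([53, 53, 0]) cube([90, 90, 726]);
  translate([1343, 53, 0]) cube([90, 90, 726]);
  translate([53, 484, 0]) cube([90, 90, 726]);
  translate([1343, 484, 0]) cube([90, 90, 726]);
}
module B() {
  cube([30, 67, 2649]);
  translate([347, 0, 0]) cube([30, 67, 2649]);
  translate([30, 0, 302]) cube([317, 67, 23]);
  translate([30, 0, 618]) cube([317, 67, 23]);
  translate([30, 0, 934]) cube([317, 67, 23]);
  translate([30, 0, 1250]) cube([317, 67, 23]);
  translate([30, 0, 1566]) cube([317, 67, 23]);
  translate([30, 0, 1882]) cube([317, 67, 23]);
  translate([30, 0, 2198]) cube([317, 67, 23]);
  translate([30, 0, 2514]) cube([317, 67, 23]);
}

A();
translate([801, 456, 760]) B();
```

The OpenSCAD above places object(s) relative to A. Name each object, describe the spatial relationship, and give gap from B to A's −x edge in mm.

The ladder's min-x is at 801; the table's min-x is 0; gap = 801 mm.

A is a table. B is a ladder. The ladder is on top of the table. The gap from the ladder to the table's −x edge is 801 mm.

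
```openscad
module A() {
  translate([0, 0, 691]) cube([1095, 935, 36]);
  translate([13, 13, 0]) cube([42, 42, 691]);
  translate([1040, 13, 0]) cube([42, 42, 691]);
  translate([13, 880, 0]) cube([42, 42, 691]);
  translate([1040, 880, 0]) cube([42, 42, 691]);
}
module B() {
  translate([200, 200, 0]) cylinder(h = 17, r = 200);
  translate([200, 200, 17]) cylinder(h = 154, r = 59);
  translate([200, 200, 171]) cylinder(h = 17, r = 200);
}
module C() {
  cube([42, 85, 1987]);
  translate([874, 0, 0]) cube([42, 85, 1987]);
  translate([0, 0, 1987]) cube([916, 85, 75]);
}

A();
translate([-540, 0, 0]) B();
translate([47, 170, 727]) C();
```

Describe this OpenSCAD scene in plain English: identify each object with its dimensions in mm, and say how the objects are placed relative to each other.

A is a table with a 1095×935 mm rectangular top, 36 mm thick, top surface at z = 727 mm, supported by four 42×42 mm square legs, each inset 13 mm from the nearest pair of top edges, running from the floor.

B is a spool: two coaxial disc flanges of radius 200 mm and thickness 17 mm, joined by a core cylinder of radius 59 mm and height 154 mm. The lower flange rests on z = 0 and the three cylinders share a vertical axis.

C is a door frame. The clear opening is 832 mm wide and 1987 mm high. Two 42 mm wide jambs, 85 mm deep, stand either side of the opening from the floor to the top of the opening. A 75 mm thick head sits across the top of both jambs, spanning the full outside width of the frame.

The spool is on the floor beside the table on its −x side. The door frame is on top of the table.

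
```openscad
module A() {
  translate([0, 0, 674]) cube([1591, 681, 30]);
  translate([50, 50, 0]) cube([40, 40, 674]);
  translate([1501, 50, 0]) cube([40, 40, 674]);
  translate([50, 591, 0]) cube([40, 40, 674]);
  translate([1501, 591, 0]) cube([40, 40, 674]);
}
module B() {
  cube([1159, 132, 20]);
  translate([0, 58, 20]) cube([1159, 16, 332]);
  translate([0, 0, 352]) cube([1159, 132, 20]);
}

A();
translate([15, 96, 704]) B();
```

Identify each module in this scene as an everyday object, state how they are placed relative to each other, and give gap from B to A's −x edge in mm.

The I-beam's min-x is at 15; the table's min-x is 0; gap = 15 mm.

A is a table. B is an I-beam. The I-beam is on top of the table. The gap from the I-beam to the table's −x edge is 15 mm.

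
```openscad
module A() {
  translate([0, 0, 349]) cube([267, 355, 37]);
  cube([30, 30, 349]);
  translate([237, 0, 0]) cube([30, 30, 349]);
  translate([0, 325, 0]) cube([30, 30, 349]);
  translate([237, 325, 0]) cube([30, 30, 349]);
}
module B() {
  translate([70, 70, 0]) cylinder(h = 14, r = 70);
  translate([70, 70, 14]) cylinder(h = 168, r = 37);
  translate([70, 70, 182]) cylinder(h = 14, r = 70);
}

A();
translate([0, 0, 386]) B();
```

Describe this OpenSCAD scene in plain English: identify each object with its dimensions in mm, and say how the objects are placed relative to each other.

A is a four-legged stool. The seat is 267×355 mm, 37 mm thick, top at z = 386 mm. It stands on four square legs, each 30×30 mm in cross-section, from z = 0 to the seat underside, each flush with a corner of the seat.

B is a spool: two coaxial disc flanges of radius 70 mm and thickness 14 mm, joined by a core cylinder of radius 37 mm and height 168 mm. The lower flange rests on z = 0 and the three cylinders share a vertical axis.

The spool is on top of the stool.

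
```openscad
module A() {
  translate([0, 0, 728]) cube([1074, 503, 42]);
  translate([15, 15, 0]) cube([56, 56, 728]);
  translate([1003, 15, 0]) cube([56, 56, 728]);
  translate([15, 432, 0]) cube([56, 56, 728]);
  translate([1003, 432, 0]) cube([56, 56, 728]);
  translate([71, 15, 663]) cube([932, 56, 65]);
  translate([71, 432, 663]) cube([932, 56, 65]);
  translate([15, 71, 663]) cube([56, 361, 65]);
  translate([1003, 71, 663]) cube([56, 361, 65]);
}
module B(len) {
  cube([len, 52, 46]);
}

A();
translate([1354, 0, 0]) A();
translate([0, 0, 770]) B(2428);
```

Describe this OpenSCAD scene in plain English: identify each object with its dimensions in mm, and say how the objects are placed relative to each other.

A is a table: top 1074 mm (x) × 503 mm (y), 42 mm thick, upper face at z = 770 mm, on four 56×56 mm square legs, each inset 15 mm from the nearest pair of top edges, running from z = 0 to the bottom of the top. Four apron rails, 56 mm thick and 65 mm tall, run between adjacent legs with their top edges flush with the underside of the top and their outer faces flush with the legs' outer faces.

B is a rectangular beam 2428 mm long (x), 52 mm deep (y), 46 mm thick (z).

The beam spans the tops of two tables placed 280 mm apart, resting at z = 770 mm.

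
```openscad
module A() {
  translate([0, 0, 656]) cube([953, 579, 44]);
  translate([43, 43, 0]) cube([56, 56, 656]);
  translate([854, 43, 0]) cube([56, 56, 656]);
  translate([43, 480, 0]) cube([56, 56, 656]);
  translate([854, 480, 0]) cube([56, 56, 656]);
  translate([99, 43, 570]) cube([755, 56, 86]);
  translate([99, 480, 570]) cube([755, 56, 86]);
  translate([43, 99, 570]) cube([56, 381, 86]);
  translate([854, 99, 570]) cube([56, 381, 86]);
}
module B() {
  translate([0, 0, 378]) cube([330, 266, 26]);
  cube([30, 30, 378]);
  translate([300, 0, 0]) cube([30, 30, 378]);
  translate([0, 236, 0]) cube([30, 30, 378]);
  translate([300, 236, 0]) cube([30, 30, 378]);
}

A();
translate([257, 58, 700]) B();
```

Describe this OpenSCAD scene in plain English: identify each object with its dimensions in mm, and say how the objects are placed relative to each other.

A is a rectangular dining table. The top is 953×579×44 mm with its upper surface at z = 700 mm. It stands on four 56×56 mm square legs, each inset 43 mm from the nearest pair of top edges, running from the floor to the underside of the top. Four apron rails, 56 mm thick and 86 mm tall, run between adjacent legs with their top edges flush with the underside of the top and their outer faces flush with the legs' outer faces.

B is a four-legged stool. The seat is 330×266 mm, 26 mm thick, top at z = 404 mm. It stands on four square legs, each 30×30 mm in cross-section, from z = 0 to the seat underside, each flush with a corner of the seat.

The stool is on top of the table.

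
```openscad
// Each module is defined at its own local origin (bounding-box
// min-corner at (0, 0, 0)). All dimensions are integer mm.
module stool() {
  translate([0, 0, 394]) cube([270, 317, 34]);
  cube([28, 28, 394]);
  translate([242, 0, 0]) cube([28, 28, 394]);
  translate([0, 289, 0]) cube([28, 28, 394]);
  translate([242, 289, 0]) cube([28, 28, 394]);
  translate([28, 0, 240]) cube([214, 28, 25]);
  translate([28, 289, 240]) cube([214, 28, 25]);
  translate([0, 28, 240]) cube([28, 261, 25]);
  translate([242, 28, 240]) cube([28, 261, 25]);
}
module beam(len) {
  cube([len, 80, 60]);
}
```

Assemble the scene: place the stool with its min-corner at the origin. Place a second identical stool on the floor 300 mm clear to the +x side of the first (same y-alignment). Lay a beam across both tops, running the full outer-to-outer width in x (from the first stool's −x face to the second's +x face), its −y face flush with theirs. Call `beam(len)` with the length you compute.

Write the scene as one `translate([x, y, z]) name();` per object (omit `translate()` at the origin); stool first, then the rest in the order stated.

stool();
translate([570, 0, 0]) stool();
translate([0, 0, 428]) beam(840);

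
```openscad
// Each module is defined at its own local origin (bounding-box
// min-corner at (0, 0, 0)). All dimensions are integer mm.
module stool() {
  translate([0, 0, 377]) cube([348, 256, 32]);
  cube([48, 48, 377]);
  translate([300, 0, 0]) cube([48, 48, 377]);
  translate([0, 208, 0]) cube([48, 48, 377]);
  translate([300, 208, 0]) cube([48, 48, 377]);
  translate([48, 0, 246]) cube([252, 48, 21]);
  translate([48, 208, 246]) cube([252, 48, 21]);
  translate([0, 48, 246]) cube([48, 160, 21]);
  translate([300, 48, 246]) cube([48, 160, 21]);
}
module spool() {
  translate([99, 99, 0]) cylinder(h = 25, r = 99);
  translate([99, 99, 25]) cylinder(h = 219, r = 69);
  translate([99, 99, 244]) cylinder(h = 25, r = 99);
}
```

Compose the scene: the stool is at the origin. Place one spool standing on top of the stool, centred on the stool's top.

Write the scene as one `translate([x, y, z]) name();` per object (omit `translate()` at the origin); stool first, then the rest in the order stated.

stool();
translate([75, 29, 409]) spool();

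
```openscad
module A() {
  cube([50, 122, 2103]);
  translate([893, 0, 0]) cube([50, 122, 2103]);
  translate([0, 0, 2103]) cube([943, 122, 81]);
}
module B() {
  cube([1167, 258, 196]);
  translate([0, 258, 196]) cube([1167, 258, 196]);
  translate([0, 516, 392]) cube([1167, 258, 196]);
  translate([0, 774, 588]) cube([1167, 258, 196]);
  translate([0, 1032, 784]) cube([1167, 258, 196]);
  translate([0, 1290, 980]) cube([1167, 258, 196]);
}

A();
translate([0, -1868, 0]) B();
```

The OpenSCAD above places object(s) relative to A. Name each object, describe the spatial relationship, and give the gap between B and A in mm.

A is a door frame. B is a staircase. The staircase is on the floor beside the door frame on its −y side. The gap between the staircase and the door frame is 320 mm.

The staircase's nearest face is 320 mm from the door frame's −y face.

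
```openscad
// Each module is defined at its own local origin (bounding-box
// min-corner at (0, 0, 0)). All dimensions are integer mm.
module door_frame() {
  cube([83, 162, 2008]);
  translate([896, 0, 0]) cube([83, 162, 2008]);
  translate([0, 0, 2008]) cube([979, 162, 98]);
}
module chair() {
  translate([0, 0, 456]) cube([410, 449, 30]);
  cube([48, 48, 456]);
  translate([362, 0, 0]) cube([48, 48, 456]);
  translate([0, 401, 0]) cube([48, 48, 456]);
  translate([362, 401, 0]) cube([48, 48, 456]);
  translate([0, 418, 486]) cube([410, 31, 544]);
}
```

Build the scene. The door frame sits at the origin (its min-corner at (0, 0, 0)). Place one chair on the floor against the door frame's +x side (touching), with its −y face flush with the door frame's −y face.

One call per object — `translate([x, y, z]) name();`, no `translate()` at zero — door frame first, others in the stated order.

door_frame();
translate([979, 0, 0]) chair();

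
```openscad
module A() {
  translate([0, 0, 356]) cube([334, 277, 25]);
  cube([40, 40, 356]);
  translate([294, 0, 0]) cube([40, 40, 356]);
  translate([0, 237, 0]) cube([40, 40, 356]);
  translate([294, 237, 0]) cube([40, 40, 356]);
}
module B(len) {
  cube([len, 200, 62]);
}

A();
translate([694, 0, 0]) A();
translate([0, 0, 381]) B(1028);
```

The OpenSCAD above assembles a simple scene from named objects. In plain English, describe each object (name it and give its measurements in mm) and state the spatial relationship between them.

A is a four-legged stool. The seat is 334×277 mm, 25 mm thick, top at z = 381 mm. It stands on four square legs, each 40×40 mm in cross-section, from z = 0 to the seat underside, each flush with a corner of the seat.

B is a rectangular beam 1028 mm long (x), 200 mm deep (y), 62 mm thick (z).

The beam spans the tops of two stools placed 360 mm apart, resting at z = 381 mm.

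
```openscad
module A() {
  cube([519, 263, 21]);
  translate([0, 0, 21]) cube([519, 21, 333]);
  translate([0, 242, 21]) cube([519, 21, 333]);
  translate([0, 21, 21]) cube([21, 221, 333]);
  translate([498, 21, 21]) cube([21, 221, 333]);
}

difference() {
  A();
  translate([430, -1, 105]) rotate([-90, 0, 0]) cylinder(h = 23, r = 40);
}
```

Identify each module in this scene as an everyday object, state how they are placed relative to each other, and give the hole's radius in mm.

A is an open box. The open box has a circular hole through its front wall. The hole's radius is 40 mm.

The subtracted cylinder has r = 40 mm.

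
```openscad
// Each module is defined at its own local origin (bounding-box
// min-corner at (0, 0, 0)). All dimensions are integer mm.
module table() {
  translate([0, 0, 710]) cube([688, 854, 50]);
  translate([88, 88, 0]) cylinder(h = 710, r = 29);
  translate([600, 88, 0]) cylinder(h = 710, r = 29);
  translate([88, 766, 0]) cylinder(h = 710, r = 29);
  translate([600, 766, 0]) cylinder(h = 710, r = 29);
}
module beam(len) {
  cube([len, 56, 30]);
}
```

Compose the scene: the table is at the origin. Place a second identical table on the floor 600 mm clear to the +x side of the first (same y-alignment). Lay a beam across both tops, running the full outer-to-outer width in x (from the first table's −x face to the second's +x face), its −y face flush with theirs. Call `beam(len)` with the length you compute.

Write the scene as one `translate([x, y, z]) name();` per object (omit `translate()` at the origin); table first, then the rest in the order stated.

table();
translate([1288, 0, 0]) table();
translate([0, 0, 760]) beam(1976);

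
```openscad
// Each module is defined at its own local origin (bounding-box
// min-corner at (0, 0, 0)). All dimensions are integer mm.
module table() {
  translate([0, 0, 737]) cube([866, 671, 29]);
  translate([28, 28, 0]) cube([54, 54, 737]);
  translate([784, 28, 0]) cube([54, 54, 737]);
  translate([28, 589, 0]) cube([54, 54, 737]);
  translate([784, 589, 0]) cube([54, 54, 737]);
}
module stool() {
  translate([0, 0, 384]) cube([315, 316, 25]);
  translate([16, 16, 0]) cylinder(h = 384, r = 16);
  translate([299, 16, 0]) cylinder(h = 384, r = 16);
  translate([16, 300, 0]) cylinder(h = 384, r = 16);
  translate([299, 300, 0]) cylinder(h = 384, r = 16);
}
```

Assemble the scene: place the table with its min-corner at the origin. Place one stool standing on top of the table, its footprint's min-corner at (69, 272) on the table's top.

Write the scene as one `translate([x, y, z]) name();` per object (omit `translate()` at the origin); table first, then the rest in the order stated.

table();
translate([69, 272, 766]) stool();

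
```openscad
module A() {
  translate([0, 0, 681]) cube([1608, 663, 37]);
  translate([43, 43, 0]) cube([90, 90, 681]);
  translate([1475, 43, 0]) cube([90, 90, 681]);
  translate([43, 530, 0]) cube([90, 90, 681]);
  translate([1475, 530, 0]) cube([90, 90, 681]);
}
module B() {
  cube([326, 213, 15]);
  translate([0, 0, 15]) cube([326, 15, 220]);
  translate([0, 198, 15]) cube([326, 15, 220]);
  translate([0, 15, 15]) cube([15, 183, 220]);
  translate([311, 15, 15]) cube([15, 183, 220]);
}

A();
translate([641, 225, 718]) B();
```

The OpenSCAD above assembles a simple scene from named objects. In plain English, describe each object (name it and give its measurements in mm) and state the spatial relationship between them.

A is a table: top 1608 mm (x) × 663 mm (y), 37 mm thick, upper face at z = 718 mm, on four 90×90 mm square legs, each inset 43 mm from the nearest pair of top edges, running from z = 0 to the bottom of the top.

B is an open storage box with external size 326×213×235 mm and wall thickness 15 mm (the base is also 15 mm thick). The base covers the whole footprint; the four walls stand on the base, with the y-facing walls full-width and the x-facing walls fitting between their inner faces.

The open box is on top of the table, centred.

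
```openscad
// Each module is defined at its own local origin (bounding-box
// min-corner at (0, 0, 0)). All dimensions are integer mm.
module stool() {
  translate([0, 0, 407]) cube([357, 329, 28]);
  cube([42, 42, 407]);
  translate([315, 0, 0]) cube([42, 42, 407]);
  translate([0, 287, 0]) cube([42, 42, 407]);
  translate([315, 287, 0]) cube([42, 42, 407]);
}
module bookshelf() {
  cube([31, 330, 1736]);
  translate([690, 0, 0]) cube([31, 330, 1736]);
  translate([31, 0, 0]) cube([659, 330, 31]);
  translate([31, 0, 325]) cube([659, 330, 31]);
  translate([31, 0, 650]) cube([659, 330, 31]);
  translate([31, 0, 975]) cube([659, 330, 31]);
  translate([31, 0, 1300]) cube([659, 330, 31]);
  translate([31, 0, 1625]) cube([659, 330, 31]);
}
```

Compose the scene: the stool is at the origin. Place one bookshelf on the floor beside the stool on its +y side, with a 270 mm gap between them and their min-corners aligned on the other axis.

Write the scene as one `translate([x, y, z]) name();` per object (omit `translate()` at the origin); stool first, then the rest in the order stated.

stool();
translate([0, 599, 0]) bookshelf();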